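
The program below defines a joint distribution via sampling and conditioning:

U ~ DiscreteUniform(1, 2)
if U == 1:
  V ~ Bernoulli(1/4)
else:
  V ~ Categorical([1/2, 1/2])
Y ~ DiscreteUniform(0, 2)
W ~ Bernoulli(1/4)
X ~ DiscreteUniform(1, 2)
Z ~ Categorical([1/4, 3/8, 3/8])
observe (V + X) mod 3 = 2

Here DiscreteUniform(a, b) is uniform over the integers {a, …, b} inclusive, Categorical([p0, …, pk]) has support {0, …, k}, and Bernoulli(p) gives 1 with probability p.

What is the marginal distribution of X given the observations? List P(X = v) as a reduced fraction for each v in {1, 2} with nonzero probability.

P(X=1) = 3/8, P(X=2) = 5/8

Enumerate traces; 72 have nonzero weight after conditioning:
  (U=1, V=0, Y=0, W=0, X=2, Z=0) weight 3/256
  (U=1, V=0, Y=0, W=0, X=2, Z=1) weight 9/512
  (U=1, V=0, Y=0, W=0, X=2, Z=2) weight 9/512
  (U=1, V=0, Y=0, W=1, X=2, Z=0) weight 1/256
  (U=1, V=0, Y=0, W=1, X=2, Z=1) weight 3/512
  (U=1, V=0, Y=0, W=1, X=2, Z=2) weight 3/512
  (U=1, V=0, Y=1, W=0, X=2, Z=0) weight 3/256
  (U=1, V=0, Y=1, W=0, X=2, Z=1) weight 9/512
  (U=1, V=1, Y=0, W=0, X=1, Z=0) weight 1/256
  … 63 more
Group by X:
  weight(X=1) = 3/16
  weight(X=2) = 5/16
Total weight = 3/16 + 5/16 = 1/2
P(X=1 | obs) = 3/16 / 1/2 = 3/8
P(X=2 | obs) = 5/16 / 1/2 = 5/8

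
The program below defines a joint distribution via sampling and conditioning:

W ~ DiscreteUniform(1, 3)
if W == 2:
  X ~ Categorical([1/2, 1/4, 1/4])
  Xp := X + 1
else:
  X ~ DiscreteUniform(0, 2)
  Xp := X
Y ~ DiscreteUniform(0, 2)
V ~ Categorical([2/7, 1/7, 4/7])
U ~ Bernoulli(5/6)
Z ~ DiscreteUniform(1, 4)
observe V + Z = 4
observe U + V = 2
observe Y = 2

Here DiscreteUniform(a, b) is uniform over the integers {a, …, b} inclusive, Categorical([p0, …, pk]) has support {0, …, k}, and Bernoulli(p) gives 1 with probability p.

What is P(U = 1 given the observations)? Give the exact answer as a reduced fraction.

Enumerate traces; 18 have nonzero weight after conditioning:
  (W=1, X=0, Y=2, V=1, U=1, Z=3) weight 5/4536
  (W=1, X=0, Y=2, V=2, U=0, Z=2) weight 1/1134
  (W=1, X=1, Y=2, V=1, U=1, Z=3) weight 5/4536
  (W=1, X=1, Y=2, V=2, U=0, Z=2) weight 1/1134
  (W=1, X=2, Y=2, V=1, U=1, Z=3) weight 5/4536
  (W=1, X=2, Y=2, V=2, U=0, Z=2) weight 1/1134
  (W=2, X=0, Y=2, V=1, U=1, Z=3) weight 5/3024
  (W=2, X=0, Y=2, V=2, U=0, Z=2) weight 1/756
  … 10 more
Group by U:
  weight(U=0) = 1/126
  weight(U=1) = 5/504
Total weight = 1/126 + 5/504 = 1/56
P(U=0 | obs) = 1/126 / 1/56 = 4/9
P(U=1 | obs) = 5/504 / 1/56 = 5/9

P(U = 1 | obs) = 5/9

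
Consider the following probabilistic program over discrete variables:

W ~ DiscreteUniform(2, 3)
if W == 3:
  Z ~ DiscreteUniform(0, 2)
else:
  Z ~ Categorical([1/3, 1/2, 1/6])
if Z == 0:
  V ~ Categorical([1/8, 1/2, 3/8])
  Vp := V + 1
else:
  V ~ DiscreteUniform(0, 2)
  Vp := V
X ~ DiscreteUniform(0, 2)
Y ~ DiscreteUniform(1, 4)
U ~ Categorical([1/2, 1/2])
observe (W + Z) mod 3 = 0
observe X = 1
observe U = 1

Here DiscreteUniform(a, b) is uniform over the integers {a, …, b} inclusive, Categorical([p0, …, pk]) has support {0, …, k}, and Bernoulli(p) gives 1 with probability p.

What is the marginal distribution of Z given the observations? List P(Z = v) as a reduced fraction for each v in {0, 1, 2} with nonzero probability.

Enumerate traces; 24 have nonzero weight after conditioning:
  (W=2, Z=1, V=0, X=1, Y=1, U=1) weight 1/288
  (W=2, Z=1, V=0, X=1, Y=2, U=1) weight 1/288
  (W=2, Z=1, V=0, X=1, Y=3, U=1) weight 1/288
  (W=2, Z=1, V=0, X=1, Y=4, U=1) weight 1/288
  (W=2, Z=1, V=1, X=1, Y=1, U=1) weight 1/288
  (W=2, Z=1, V=1, X=1, Y=2, U=1) weight 1/288
  (W=2, Z=1, V=1, X=1, Y=3, U=1) weight 1/288
  (W=2, Z=1, V=1, X=1, Y=4, U=1) weight 1/288
  (W=3, Z=0, V=0, X=1, Y=1, U=1) weight 1/1152
  … 15 more
Group by Z:
  weight(Z=0) = 1/36
  weight(Z=1) = 1/24
Total weight = 1/36 + 1/24 = 5/72
P(Z=0 | obs) = 1/36 / 5/72 = 2/5
P(Z=1 | obs) = 1/24 / 5/72 = 3/5

P(Z=0) = 2/5, P(Z=1) = 3/5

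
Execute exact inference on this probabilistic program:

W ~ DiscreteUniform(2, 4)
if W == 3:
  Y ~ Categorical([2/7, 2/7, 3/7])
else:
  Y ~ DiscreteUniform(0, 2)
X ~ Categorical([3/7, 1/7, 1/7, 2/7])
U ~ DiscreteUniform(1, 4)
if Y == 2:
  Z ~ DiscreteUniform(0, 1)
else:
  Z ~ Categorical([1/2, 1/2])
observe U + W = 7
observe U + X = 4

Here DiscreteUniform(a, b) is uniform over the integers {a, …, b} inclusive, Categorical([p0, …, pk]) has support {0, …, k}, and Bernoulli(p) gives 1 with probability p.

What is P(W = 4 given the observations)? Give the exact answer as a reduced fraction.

Enumerate traces; 12 have nonzero weight after conditioning:
  (W=3, Y=0, X=0, U=4, Z=0) weight 1/196
  (W=3, Y=0, X=0, U=4, Z=1) weight 1/196
  (W=3, Y=1, X=0, U=4, Z=0) weight 1/196
  (W=3, Y=1, X=0, U=4, Z=1) weight 1/196
  (W=3, Y=2, X=0, U=4, Z=0) weight 3/392
  (W=3, Y=2, X=0, U=4, Z=1) weight 3/392
  (W=4, Y=0, X=1, U=3, Z=0) weight 1/504
  (W=4, Y=0, X=1, U=3, Z=1) weight 1/504
  … 4 more
Group by W:
  weight(W=3) = 1/28
  weight(W=4) = 1/84
Total weight = 1/28 + 1/84 = 1/21
P(W=3 | obs) = 1/28 / 1/21 = 3/4
P(W=4 | obs) = 1/84 / 1/21 = 1/4

P(W = 4 | obs) = 1/4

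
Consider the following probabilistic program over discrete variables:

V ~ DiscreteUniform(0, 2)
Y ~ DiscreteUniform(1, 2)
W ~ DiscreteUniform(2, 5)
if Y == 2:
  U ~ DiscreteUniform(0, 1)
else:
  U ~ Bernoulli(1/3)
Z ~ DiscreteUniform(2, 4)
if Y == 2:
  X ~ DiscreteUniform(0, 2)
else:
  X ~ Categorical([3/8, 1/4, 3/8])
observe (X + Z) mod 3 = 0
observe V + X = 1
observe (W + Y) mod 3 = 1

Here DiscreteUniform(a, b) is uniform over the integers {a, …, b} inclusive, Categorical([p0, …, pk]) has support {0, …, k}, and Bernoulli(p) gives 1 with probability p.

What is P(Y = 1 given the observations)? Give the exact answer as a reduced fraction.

Enumerate traces; 12 have nonzero weight after conditioning:
  (V=0, Y=1, W=3, U=0, Z=2, X=1) weight 1/432
  (V=0, Y=1, W=3, U=1, Z=2, X=1) weight 1/864
  (V=0, Y=2, W=2, U=0, Z=2, X=1) weight 1/432
  (V=0, Y=2, W=2, U=1, Z=2, X=1) weight 1/432
  (V=0, Y=2, W=5, U=0, Z=2, X=1) weight 1/432
  (V=0, Y=2, W=5, U=1, Z=2, X=1) weight 1/432
  (V=1, Y=1, W=3, U=0, Z=3, X=0) weight 1/288
  (V=1, Y=1, W=3, U=1, Z=3, X=0) weight 1/576
  … 4 more
Group by Y:
  weight(Y=1) = 5/576
  weight(Y=2) = 1/54
Total weight = 5/576 + 1/54 = 47/1728
P(Y=1 | obs) = 5/576 / 47/1728 = 15/47
P(Y=2 | obs) = 1/54 / 47/1728 = 32/47

P(Y = 1 | obs) = 15/47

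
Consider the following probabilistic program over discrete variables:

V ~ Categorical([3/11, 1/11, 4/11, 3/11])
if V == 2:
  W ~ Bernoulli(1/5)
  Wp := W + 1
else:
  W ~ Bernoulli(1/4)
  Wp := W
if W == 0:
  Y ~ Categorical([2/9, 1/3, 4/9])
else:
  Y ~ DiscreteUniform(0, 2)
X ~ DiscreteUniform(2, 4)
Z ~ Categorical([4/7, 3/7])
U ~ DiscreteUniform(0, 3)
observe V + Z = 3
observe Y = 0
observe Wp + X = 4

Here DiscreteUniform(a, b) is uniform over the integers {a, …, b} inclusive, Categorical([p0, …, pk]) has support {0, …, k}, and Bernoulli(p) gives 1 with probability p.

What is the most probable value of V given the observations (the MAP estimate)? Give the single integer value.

argmax_v P(V = v | obs) = 3

Enumerate traces; 16 have nonzero weight after conditioning:
  (V=2, W=0, Y=0, X=3, Z=1, U=0) weight 8/3465
  (V=2, W=0, Y=0, X=3, Z=1, U=1) weight 8/3465
  (V=2, W=0, Y=0, X=3, Z=1, U=2) weight 8/3465
  (V=2, W=0, Y=0, X=3, Z=1, U=3) weight 8/3465
  (V=2, W=1, Y=0, X=2, Z=1, U=0) weight 1/1155
  (V=2, W=1, Y=0, X=2, Z=1, U=1) weight 1/1155
  (V=2, W=1, Y=0, X=2, Z=1, U=2) weight 1/1155
  (V=2, W=1, Y=0, X=2, Z=1, U=3) weight 1/1155
  (V=3, W=0, Y=0, X=4, Z=0, U=0) weight 1/462
  … 7 more
Group by V:
  weight(V=2) = 4/315
  weight(V=3) = 1/77
Total weight = 4/315 + 1/77 = 89/3465
P(V=2 | obs) = 4/315 / 89/3465 = 44/89
P(V=3 | obs) = 1/77 / 89/3465 = 45/89
argmax = 3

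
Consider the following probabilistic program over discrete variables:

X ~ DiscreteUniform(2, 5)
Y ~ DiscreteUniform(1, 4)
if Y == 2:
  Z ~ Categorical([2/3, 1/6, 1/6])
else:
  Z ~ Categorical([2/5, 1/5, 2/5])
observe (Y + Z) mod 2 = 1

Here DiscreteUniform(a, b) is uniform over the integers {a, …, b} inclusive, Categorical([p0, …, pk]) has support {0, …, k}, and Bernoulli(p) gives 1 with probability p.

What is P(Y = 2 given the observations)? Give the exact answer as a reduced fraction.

Enumerate traces; 24 have nonzero weight after conditioning:
  (X=2, Y=1, Z=0) weight 1/40
  (X=2, Y=1, Z=2) weight 1/40
  (X=2, Y=2, Z=1) weight 1/96
  (X=2, Y=3, Z=0) weight 1/40
  (X=2, Y=3, Z=2) weight 1/40
  (X=2, Y=4, Z=1) weight 1/80
  (X=3, Y=1, Z=0) weight 1/40
  (X=3, Y=1, Z=2) weight 1/40
  … 16 more
Group by Y:
  weight(Y=1) = 1/5
  weight(Y=2) = 1/24
  weight(Y=3) = 1/5
  weight(Y=4) = 1/20
Total weight = 1/5 + 1/24 + 1/5 + 1/20 = 59/120
P(Y=1 | obs) = 1/5 / 59/120 = 24/59
P(Y=2 | obs) = 1/24 / 59/120 = 5/59
P(Y=3 | obs) = 1/5 / 59/120 = 24/59
P(Y=4 | obs) = 1/20 / 59/120 = 6/59

P(Y = 2 | obs) = 5/59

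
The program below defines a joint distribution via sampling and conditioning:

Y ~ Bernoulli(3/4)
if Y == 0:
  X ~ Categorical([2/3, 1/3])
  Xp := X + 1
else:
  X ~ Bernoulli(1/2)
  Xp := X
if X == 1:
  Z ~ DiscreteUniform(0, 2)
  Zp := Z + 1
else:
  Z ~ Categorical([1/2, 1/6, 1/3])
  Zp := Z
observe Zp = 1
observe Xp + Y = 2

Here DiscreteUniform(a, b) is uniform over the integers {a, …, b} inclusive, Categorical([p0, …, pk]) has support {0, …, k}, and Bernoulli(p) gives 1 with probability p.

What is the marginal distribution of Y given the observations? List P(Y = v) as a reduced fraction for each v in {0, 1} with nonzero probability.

P(Y=0) = 2/11, P(Y=1) = 9/11

Enumerate traces; 2 have nonzero weight after conditioning:
  (Y=0, X=1, Z=0) weight 1/36
  (Y=1, X=1, Z=0) weight 1/8
Group by Y:
  weight(Y=0) = 1/36
  weight(Y=1) = 1/8
Total weight = 1/36 + 1/8 = 11/72
P(Y=0 | obs) = 1/36 / 11/72 = 2/11
P(Y=1 | obs) = 1/8 / 11/72 = 9/11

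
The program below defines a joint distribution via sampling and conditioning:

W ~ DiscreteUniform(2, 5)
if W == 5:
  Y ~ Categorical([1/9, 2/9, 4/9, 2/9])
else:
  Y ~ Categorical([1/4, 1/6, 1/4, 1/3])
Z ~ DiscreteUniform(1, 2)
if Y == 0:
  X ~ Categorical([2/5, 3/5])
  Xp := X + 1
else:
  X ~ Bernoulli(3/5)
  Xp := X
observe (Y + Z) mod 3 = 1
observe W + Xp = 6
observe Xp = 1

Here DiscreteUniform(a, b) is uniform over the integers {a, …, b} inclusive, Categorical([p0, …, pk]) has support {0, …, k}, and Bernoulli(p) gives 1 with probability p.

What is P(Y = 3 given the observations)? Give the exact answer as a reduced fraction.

P(Y = 3 | obs) = 3/10

Enumerate traces; 3 have nonzero weight after conditioning:
  (W=5, Y=0, Z=1, X=0) weight 1/180
  (W=5, Y=2, Z=2, X=1) weight 1/30
  (W=5, Y=3, Z=1, X=1) weight 1/60
Group by Y:
  weight(Y=0) = 1/180
  weight(Y=2) = 1/30
  weight(Y=3) = 1/60
Total weight = 1/180 + 1/30 + 1/60 = 1/18
P(Y=0 | obs) = 1/180 / 1/18 = 1/10
P(Y=2 | obs) = 1/30 / 1/18 = 3/5
P(Y=3 | obs) = 1/60 / 1/18 = 3/10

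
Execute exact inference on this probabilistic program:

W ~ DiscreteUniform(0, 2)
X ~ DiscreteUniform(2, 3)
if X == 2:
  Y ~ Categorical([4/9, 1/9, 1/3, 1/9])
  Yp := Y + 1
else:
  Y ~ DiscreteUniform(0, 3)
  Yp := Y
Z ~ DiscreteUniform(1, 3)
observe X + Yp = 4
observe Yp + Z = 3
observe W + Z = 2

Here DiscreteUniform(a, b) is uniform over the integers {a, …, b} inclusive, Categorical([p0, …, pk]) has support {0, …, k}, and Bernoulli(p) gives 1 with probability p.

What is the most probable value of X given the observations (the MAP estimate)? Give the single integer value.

Enumerate traces; 2 have nonzero weight after conditioning:
  (W=0, X=3, Y=1, Z=2) weight 1/72
  (W=1, X=2, Y=1, Z=1) weight 1/162
Group by X:
  weight(X=2) = 1/162
  weight(X=3) = 1/72
Total weight = 1/162 + 1/72 = 13/648
P(X=2 | obs) = 1/162 / 13/648 = 4/13
P(X=3 | obs) = 1/72 / 13/648 = 9/13
argmax = 3

argmax_v P(X = v | obs) = 3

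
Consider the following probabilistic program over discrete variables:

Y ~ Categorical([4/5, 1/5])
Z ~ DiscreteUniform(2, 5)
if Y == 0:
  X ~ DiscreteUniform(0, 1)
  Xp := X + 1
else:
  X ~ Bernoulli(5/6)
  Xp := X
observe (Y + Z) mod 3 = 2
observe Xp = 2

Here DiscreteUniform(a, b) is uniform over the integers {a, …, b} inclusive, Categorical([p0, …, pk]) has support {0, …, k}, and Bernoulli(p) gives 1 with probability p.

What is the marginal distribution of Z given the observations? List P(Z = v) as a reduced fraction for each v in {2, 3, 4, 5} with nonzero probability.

Enumerate traces; 2 have nonzero weight after conditioning:
  (Y=0, Z=2, X=1) weight 1/10
  (Y=0, Z=5, X=1) weight 1/10
Group by Z:
  weight(Z=2) = 1/10
  weight(Z=5) = 1/10
Total weight = 1/10 + 1/10 = 1/5
P(Z=2 | obs) = 1/10 / 1/5 = 1/2
P(Z=5 | obs) = 1/10 / 1/5 = 1/2

P(Z=2) = 1/2, P(Z=5) = 1/2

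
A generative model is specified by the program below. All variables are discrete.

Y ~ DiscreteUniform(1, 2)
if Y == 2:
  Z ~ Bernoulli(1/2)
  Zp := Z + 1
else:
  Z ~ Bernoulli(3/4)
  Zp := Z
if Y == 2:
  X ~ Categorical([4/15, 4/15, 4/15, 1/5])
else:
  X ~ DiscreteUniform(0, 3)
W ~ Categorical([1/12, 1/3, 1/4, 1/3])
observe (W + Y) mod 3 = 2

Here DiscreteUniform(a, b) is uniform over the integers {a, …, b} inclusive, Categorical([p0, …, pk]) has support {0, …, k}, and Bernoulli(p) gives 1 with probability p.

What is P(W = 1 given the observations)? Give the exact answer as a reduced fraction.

P(W = 1 | obs) = 4/9

Enumerate traces; 24 have nonzero weight after conditioning:
  (Y=1, Z=0, X=0, W=1) weight 1/96
  (Y=1, Z=0, X=1, W=1) weight 1/96
  (Y=1, Z=0, X=2, W=1) weight 1/96
  (Y=1, Z=0, X=3, W=1) weight 1/96
  (Y=1, Z=1, X=0, W=1) weight 1/32
  (Y=1, Z=1, X=1, W=1) weight 1/32
  (Y=1, Z=1, X=2, W=1) weight 1/32
  (Y=1, Z=1, X=3, W=1) weight 1/32
  (Y=2, Z=0, X=0, W=0) weight 1/180
  (Y=2, Z=0, X=0, W=3) weight 1/45
  … 14 more
Group by W:
  weight(W=0) = 1/24
  weight(W=1) = 1/6
  weight(W=3) = 1/6
Total weight = 1/24 + 1/6 + 1/6 = 3/8
P(W=0 | obs) = 1/24 / 3/8 = 1/9
P(W=1 | obs) = 1/6 / 3/8 = 4/9
P(W=3 | obs) = 1/6 / 3/8 = 4/9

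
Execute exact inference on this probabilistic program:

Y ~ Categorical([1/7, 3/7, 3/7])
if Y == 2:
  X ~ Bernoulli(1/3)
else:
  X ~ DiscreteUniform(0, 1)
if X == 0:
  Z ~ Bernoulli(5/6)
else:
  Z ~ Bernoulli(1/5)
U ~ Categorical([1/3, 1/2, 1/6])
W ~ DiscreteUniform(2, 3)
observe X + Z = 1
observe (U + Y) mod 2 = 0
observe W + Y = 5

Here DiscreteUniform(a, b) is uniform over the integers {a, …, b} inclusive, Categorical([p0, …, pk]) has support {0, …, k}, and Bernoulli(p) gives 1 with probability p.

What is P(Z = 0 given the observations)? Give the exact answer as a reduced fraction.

Enumerate traces; 4 have nonzero weight after conditioning:
  (Y=2, X=0, Z=1, U=0, W=3) weight 5/126
  (Y=2, X=0, Z=1, U=2, W=3) weight 5/252
  (Y=2, X=1, Z=0, U=0, W=3) weight 2/105
  (Y=2, X=1, Z=0, U=2, W=3) weight 1/105
Group by Z:
  weight(Z=0) = 1/35
  weight(Z=1) = 5/84
Total weight = 1/35 + 5/84 = 37/420
P(Z=0 | obs) = 1/35 / 37/420 = 12/37
P(Z=1 | obs) = 5/84 / 37/420 = 25/37

P(Z = 0 | obs) = 12/37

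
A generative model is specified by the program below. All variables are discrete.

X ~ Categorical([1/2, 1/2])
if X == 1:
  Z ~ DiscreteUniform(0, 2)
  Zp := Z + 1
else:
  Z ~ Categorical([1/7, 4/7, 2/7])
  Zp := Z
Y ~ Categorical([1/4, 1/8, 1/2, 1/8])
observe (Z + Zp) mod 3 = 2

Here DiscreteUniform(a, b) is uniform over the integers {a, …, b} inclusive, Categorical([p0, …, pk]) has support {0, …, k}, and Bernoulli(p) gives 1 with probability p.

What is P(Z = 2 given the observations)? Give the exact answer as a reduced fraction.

P(Z = 2 | obs) = 7/19

Enumerate traces; 8 have nonzero weight after conditioning:
  (X=0, Z=1, Y=0) weight 1/14
  (X=0, Z=1, Y=1) weight 1/28
  (X=0, Z=1, Y=2) weight 1/7
  (X=0, Z=1, Y=3) weight 1/28
  (X=1, Z=2, Y=0) weight 1/24
  (X=1, Z=2, Y=1) weight 1/48
  (X=1, Z=2, Y=2) weight 1/12
  (X=1, Z=2, Y=3) weight 1/48
Group by Z:
  weight(Z=1) = 2/7
  weight(Z=2) = 1/6
Total weight = 2/7 + 1/6 = 19/42
P(Z=1 | obs) = 2/7 / 19/42 = 12/19
P(Z=2 | obs) = 1/6 / 19/42 = 7/19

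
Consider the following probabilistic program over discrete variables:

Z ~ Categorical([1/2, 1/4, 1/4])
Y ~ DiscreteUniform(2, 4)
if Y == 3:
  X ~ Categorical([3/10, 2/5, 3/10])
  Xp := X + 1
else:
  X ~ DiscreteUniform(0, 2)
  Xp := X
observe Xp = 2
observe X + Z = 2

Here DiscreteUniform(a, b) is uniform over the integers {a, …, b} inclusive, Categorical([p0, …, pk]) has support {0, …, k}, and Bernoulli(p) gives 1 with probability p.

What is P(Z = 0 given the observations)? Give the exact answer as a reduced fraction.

Enumerate traces; 3 have nonzero weight after conditioning:
  (Z=0, Y=2, X=2) weight 1/18
  (Z=0, Y=4, X=2) weight 1/18
  (Z=1, Y=3, X=1) weight 1/30
Group by Z:
  weight(Z=0) = 1/9
  weight(Z=1) = 1/30
Total weight = 1/9 + 1/30 = 13/90
P(Z=0 | obs) = 1/9 / 13/90 = 10/13
P(Z=1 | obs) = 1/30 / 13/90 = 3/13

P(Z = 0 | obs) = 10/13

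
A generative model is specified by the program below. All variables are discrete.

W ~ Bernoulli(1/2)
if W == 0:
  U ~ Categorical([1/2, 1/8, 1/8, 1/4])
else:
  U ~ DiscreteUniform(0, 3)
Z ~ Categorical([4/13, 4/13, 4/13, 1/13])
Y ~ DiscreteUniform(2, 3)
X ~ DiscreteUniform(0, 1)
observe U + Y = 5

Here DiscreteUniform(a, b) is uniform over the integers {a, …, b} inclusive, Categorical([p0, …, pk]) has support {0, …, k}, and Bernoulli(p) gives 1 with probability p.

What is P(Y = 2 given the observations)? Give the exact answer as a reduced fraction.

P(Y = 2 | obs) = 4/7

Enumerate traces; 32 have nonzero weight after conditioning:
  (W=0, U=2, Z=0, Y=3, X=0) weight 1/208
  (W=0, U=2, Z=0, Y=3, X=1) weight 1/208
  (W=0, U=2, Z=1, Y=3, X=0) weight 1/208
  (W=0, U=2, Z=1, Y=3, X=1) weight 1/208
  (W=0, U=2, Z=2, Y=3, X=0) weight 1/208
  (W=0, U=2, Z=2, Y=3, X=1) weight 1/208
  (W=0, U=2, Z=3, Y=3, X=0) weight 1/832
  (W=0, U=2, Z=3, Y=3, X=1) weight 1/832
  (W=0, U=3, Z=0, Y=2, X=0) weight 1/104
  … 23 more
Group by Y:
  weight(Y=2) = 1/8
  weight(Y=3) = 3/32
Total weight = 1/8 + 3/32 = 7/32
P(Y=2 | obs) = 1/8 / 7/32 = 4/7
P(Y=3 | obs) = 3/32 / 7/32 = 3/7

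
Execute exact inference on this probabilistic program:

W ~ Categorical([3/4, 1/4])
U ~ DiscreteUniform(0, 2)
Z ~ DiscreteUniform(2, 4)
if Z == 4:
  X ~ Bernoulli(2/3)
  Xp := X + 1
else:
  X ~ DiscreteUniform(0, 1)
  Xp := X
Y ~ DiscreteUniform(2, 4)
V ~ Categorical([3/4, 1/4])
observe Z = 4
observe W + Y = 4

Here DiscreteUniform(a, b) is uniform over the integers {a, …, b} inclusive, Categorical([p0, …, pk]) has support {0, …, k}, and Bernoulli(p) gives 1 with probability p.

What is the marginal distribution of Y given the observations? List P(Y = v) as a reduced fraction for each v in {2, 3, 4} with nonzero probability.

Enumerate traces; 24 have nonzero weight after conditioning:
  (W=0, U=0, Z=4, X=0, Y=4, V=0) weight 1/144
  (W=0, U=0, Z=4, X=0, Y=4, V=1) weight 1/432
  (W=0, U=0, Z=4, X=1, Y=4, V=0) weight 1/72
  (W=0, U=0, Z=4, X=1, Y=4, V=1) weight 1/216
  (W=0, U=1, Z=4, X=0, Y=4, V=0) weight 1/144
  (W=0, U=1, Z=4, X=0, Y=4, V=1) weight 1/432
  (W=0, U=1, Z=4, X=1, Y=4, V=0) weight 1/72
  (W=0, U=1, Z=4, X=1, Y=4, V=1) weight 1/216
  (W=1, U=0, Z=4, X=0, Y=3, V=0) weight 1/432
  … 15 more
Group by Y:
  weight(Y=3) = 1/36
  weight(Y=4) = 1/12
Total weight = 1/36 + 1/12 = 1/9
P(Y=3 | obs) = 1/36 / 1/9 = 1/4
P(Y=4 | obs) = 1/12 / 1/9 = 3/4

P(Y=3) = 1/4, P(Y=4) = 3/4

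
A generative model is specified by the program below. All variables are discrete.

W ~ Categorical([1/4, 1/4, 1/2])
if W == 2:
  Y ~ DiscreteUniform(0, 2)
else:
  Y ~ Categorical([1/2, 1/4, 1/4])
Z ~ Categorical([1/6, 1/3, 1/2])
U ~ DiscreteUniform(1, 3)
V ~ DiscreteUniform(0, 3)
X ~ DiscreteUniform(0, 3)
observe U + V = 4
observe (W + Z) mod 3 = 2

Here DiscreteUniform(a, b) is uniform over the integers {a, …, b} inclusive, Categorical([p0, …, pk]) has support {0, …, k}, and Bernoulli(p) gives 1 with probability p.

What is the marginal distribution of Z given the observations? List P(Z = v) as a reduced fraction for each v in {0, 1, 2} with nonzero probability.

Enumerate traces; 108 have nonzero weight after conditioning:
  (W=0, Y=0, Z=2, U=1, V=3, X=0) weight 1/768
  (W=0, Y=0, Z=2, U=1, V=3, X=1) weight 1/768
  (W=0, Y=0, Z=2, U=1, V=3, X=2) weight 1/768
  (W=0, Y=0, Z=2, U=1, V=3, X=3) weight 1/768
  (W=0, Y=0, Z=2, U=2, V=2, X=0) weight 1/768
  (W=0, Y=0, Z=2, U=2, V=2, X=1) weight 1/768
  (W=0, Y=0, Z=2, U=2, V=2, X=2) weight 1/768
  (W=0, Y=0, Z=2, U=2, V=2, X=3) weight 1/768
  (W=1, Y=0, Z=1, U=1, V=3, X=0) weight 1/1152
  (W=2, Y=0, Z=0, U=1, V=3, X=0) weight 1/1728
  … 98 more
Group by Z:
  weight(Z=0) = 1/48
  weight(Z=1) = 1/48
  weight(Z=2) = 1/32
Total weight = 1/48 + 1/48 + 1/32 = 7/96
P(Z=0 | obs) = 1/48 / 7/96 = 2/7
P(Z=1 | obs) = 1/48 / 7/96 = 2/7
P(Z=2 | obs) = 1/32 / 7/96 = 3/7

P(Z=0) = 2/7, P(Z=1) = 2/7, P(Z=2) = 3/7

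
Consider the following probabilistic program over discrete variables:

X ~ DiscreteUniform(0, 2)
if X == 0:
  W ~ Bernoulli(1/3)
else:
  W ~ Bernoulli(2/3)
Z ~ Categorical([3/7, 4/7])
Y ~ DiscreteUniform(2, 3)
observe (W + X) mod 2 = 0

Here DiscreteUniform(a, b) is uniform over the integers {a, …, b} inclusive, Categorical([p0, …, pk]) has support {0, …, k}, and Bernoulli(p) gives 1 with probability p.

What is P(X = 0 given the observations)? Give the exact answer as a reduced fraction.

P(X = 0 | obs) = 2/5

Enumerate traces; 12 have nonzero weight after conditioning:
  (X=0, W=0, Z=0, Y=2) weight 1/21
  (X=0, W=0, Z=0, Y=3) weight 1/21
  (X=0, W=0, Z=1, Y=2) weight 4/63
  (X=0, W=0, Z=1, Y=3) weight 4/63
  (X=1, W=1, Z=0, Y=2) weight 1/21
  (X=1, W=1, Z=0, Y=3) weight 1/21
  (X=1, W=1, Z=1, Y=2) weight 4/63
  (X=1, W=1, Z=1, Y=3) weight 4/63
  (X=2, W=0, Z=0, Y=2) weight 1/42
  … 3 more
Group by X:
  weight(X=0) = 2/9
  weight(X=1) = 2/9
  weight(X=2) = 1/9
Total weight = 2/9 + 2/9 + 1/9 = 5/9
P(X=0 | obs) = 2/9 / 5/9 = 2/5
P(X=1 | obs) = 2/9 / 5/9 = 2/5
P(X=2 | obs) = 1/9 / 5/9 = 1/5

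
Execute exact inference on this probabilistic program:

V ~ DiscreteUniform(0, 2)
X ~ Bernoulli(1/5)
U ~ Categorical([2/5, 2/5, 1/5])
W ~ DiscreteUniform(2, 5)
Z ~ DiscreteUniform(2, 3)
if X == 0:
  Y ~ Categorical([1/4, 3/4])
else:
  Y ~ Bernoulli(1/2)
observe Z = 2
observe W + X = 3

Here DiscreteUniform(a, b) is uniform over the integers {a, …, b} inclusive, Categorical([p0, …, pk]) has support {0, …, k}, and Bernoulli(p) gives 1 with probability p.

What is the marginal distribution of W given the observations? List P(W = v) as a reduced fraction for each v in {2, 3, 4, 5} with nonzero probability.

Enumerate traces; 36 have nonzero weight after conditioning:
  (V=0, X=0, U=0, W=3, Z=2, Y=0) weight 1/300
  (V=0, X=0, U=0, W=3, Z=2, Y=1) weight 1/100
  (V=0, X=0, U=1, W=3, Z=2, Y=0) weight 1/300
  (V=0, X=0, U=1, W=3, Z=2, Y=1) weight 1/100
  (V=0, X=0, U=2, W=3, Z=2, Y=0) weight 1/600
  (V=0, X=0, U=2, W=3, Z=2, Y=1) weight 1/200
  (V=0, X=1, U=0, W=2, Z=2, Y=0) weight 1/600
  (V=0, X=1, U=0, W=2, Z=2, Y=1) weight 1/600
  … 28 more
Group by W:
  weight(W=2) = 1/40
  weight(W=3) = 1/10
Total weight = 1/40 + 1/10 = 1/8
P(W=2 | obs) = 1/40 / 1/8 = 1/5
P(W=3 | obs) = 1/10 / 1/8 = 4/5

P(W=2) = 1/5, P(W=3) = 4/5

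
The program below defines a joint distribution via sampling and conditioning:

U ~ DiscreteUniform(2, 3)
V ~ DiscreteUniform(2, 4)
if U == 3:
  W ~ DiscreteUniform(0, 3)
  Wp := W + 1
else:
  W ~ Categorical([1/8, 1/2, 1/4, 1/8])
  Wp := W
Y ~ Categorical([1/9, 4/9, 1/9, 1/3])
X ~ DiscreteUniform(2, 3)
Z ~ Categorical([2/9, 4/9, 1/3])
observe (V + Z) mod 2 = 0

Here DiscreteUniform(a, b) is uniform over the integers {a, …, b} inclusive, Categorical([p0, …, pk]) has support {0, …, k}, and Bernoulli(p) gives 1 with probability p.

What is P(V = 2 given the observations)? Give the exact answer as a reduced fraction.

P(V = 2 | obs) = 5/14

Enumerate traces; 320 have nonzero weight after conditioning:
  (U=2, V=2, W=0, Y=0, X=2, Z=0) weight 1/3888
  (U=2, V=2, W=0, Y=0, X=2, Z=2) weight 1/2592
  (U=2, V=2, W=0, Y=0, X=3, Z=0) weight 1/3888
  (U=2, V=2, W=0, Y=0, X=3, Z=2) weight 1/2592
  (U=2, V=2, W=0, Y=1, X=2, Z=0) weight 1/972
  (U=2, V=2, W=0, Y=1, X=2, Z=2) weight 1/648
  (U=2, V=2, W=0, Y=1, X=3, Z=0) weight 1/972
  (U=2, V=2, W=0, Y=1, X=3, Z=2) weight 1/648
  (U=2, V=3, W=0, Y=0, X=2, Z=1) weight 1/1944
  (U=2, V=4, W=0, Y=0, X=2, Z=0) weight 1/3888
  … 310 more
Group by V:
  weight(V=2) = 5/27
  weight(V=3) = 4/27
  weight(V=4) = 5/27
Total weight = 5/27 + 4/27 + 5/27 = 14/27
P(V=2 | obs) = 5/27 / 14/27 = 5/14
P(V=3 | obs) = 4/27 / 14/27 = 2/7
P(V=4 | obs) = 5/27 / 14/27 = 5/14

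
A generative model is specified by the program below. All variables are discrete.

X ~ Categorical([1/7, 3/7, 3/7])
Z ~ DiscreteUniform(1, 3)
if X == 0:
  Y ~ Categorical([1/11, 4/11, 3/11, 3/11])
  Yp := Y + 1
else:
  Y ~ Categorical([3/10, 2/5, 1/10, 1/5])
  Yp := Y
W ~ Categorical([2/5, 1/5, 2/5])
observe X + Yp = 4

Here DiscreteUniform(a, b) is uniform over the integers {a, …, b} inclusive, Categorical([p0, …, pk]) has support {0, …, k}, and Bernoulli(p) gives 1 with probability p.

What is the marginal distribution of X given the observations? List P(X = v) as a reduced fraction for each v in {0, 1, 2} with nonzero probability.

Enumerate traces; 27 have nonzero weight after conditioning:
  (X=0, Z=1, Y=3, W=0) weight 2/385
  (X=0, Z=1, Y=3, W=1) weight 1/385
  (X=0, Z=1, Y=3, W=2) weight 2/385
  (X=0, Z=2, Y=3, W=0) weight 2/385
  (X=0, Z=2, Y=3, W=1) weight 1/385
  (X=0, Z=2, Y=3, W=2) weight 2/385
  (X=0, Z=3, Y=3, W=0) weight 2/385
  (X=0, Z=3, Y=3, W=1) weight 1/385
  (X=1, Z=1, Y=3, W=0) weight 2/175
  (X=2, Z=1, Y=2, W=0) weight 1/175
  … 17 more
Group by X:
  weight(X=0) = 3/77
  weight(X=1) = 3/35
  weight(X=2) = 3/70
Total weight = 3/77 + 3/35 + 3/70 = 129/770
P(X=0 | obs) = 3/77 / 129/770 = 10/43
P(X=1 | obs) = 3/35 / 129/770 = 22/43
P(X=2 | obs) = 3/70 / 129/770 = 11/43

P(X=0) = 10/43, P(X=1) = 22/43, P(X=2) = 11/43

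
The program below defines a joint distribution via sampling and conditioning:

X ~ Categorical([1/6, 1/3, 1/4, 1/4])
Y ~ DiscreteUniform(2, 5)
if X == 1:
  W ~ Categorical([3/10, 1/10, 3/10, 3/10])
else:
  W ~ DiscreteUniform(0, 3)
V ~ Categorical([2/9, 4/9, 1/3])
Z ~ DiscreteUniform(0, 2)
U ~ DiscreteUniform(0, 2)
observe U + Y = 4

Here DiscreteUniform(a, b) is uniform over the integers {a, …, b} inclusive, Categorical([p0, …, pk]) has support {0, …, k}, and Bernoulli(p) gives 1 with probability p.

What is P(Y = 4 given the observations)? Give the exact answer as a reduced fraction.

P(Y = 4 | obs) = 1/3

Enumerate traces; 432 have nonzero weight after conditioning:
  (X=0, Y=2, W=0, V=0, Z=0, U=2) weight 1/3888
  (X=0, Y=2, W=0, V=0, Z=1, U=2) weight 1/3888
  (X=0, Y=2, W=0, V=0, Z=2, U=2) weight 1/3888
  (X=0, Y=2, W=0, V=1, Z=0, U=2) weight 1/1944
  (X=0, Y=2, W=0, V=1, Z=1, U=2) weight 1/1944
  (X=0, Y=2, W=0, V=1, Z=2, U=2) weight 1/1944
  (X=0, Y=2, W=0, V=2, Z=0, U=2) weight 1/2592
  (X=0, Y=2, W=0, V=2, Z=1, U=2) weight 1/2592
  (X=0, Y=3, W=0, V=0, Z=0, U=1) weight 1/3888
  (X=0, Y=4, W=0, V=0, Z=0, U=0) weight 1/3888
  … 422 more
Group by Y:
  weight(Y=2) = 1/12
  weight(Y=3) = 1/12
  weight(Y=4) = 1/12
Total weight = 1/12 + 1/12 + 1/12 = 1/4
P(Y=2 | obs) = 1/12 / 1/4 = 1/3
P(Y=3 | obs) = 1/12 / 1/4 = 1/3
P(Y=4 | obs) = 1/12 / 1/4 = 1/3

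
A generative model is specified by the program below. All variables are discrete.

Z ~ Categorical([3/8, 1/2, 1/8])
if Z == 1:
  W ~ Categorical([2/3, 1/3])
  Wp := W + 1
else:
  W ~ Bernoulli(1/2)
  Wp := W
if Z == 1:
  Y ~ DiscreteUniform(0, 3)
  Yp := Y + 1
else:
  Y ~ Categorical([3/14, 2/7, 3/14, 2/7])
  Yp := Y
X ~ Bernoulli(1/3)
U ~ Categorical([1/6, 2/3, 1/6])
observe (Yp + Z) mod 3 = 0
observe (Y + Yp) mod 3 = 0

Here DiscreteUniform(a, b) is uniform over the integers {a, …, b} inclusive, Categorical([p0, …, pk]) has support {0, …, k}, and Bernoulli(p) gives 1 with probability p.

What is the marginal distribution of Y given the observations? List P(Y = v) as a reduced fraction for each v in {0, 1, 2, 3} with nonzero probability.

P(Y=0) = 9/35, P(Y=1) = 2/5, P(Y=3) = 12/35

Enumerate traces; 36 have nonzero weight after conditioning:
  (Z=0, W=0, Y=0, X=0, U=0) weight 1/224
  (Z=0, W=0, Y=0, X=0, U=1) weight 1/56
  (Z=0, W=0, Y=0, X=0, U=2) weight 1/224
  (Z=0, W=0, Y=0, X=1, U=0) weight 1/448
  (Z=0, W=0, Y=0, X=1, U=1) weight 1/112
  (Z=0, W=0, Y=0, X=1, U=2) weight 1/448
  (Z=0, W=0, Y=3, X=0, U=0) weight 1/168
  (Z=0, W=0, Y=3, X=0, U=1) weight 1/42
  (Z=1, W=0, Y=1, X=0, U=0) weight 1/108
  … 27 more
Group by Y:
  weight(Y=0) = 9/112
  weight(Y=1) = 1/8
  weight(Y=3) = 3/28
Total weight = 9/112 + 1/8 + 3/28 = 5/16
P(Y=0 | obs) = 9/112 / 5/16 = 9/35
P(Y=1 | obs) = 1/8 / 5/16 = 2/5
P(Y=3 | obs) = 3/28 / 5/16 = 12/35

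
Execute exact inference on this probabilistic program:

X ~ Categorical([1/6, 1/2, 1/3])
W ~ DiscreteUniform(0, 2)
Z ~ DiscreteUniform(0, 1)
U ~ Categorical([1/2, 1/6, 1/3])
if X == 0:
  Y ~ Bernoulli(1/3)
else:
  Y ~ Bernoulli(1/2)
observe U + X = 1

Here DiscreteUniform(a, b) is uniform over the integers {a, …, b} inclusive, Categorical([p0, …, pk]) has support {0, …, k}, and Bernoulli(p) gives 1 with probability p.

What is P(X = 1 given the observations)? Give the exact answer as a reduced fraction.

P(X = 1 | obs) = 9/10

Enumerate traces; 24 have nonzero weight after conditioning:
  (X=0, W=0, Z=0, U=1, Y=0) weight 1/324
  (X=0, W=0, Z=0, U=1, Y=1) weight 1/648
  (X=0, W=0, Z=1, U=1, Y=0) weight 1/324
  (X=0, W=0, Z=1, U=1, Y=1) weight 1/648
  (X=0, W=1, Z=0, U=1, Y=0) weight 1/324
  (X=0, W=1, Z=0, U=1, Y=1) weight 1/648
  (X=0, W=1, Z=1, U=1, Y=0) weight 1/324
  (X=0, W=1, Z=1, U=1, Y=1) weight 1/648
  (X=1, W=0, Z=0, U=0, Y=0) weight 1/48
  … 15 more
Group by X:
  weight(X=0) = 1/36
  weight(X=1) = 1/4
Total weight = 1/36 + 1/4 = 5/18
P(X=0 | obs) = 1/36 / 5/18 = 1/10
P(X=1 | obs) = 1/4 / 5/18 = 9/10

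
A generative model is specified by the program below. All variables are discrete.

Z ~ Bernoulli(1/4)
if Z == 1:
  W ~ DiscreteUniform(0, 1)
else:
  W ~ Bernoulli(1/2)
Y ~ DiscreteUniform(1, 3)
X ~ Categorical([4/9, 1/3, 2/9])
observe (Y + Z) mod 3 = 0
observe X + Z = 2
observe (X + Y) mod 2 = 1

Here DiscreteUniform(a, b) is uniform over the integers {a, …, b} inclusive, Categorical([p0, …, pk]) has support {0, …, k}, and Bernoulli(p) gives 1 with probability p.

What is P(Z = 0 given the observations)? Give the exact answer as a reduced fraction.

P(Z = 0 | obs) = 2/3

Enumerate traces; 4 have nonzero weight after conditioning:
  (Z=0, W=0, Y=3, X=2) weight 1/36
  (Z=0, W=1, Y=3, X=2) weight 1/36
  (Z=1, W=0, Y=2, X=1) weight 1/72
  (Z=1, W=1, Y=2, X=1) weight 1/72
Group by Z:
  weight(Z=0) = 1/18
  weight(Z=1) = 1/36
Total weight = 1/18 + 1/36 = 1/12
P(Z=0 | obs) = 1/18 / 1/12 = 2/3
P(Z=1 | obs) = 1/36 / 1/12 = 1/3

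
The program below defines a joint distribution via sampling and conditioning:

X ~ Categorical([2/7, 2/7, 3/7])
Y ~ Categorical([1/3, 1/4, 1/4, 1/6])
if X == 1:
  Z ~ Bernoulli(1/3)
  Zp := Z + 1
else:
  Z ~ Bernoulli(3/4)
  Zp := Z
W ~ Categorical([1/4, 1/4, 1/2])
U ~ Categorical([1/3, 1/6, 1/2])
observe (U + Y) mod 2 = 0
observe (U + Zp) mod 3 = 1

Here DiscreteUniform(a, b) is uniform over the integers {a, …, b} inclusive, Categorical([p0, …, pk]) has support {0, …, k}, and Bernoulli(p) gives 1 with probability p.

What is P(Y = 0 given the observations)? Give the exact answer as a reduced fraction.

Enumerate traces; 36 have nonzero weight after conditioning:
  (X=0, Y=0, Z=1, W=0, U=0) weight 1/168
  (X=0, Y=0, Z=1, W=1, U=0) weight 1/168
  (X=0, Y=0, Z=1, W=2, U=0) weight 1/84
  (X=0, Y=1, Z=0, W=0, U=1) weight 1/1344
  (X=0, Y=1, Z=0, W=1, U=1) weight 1/1344
  (X=0, Y=1, Z=0, W=2, U=1) weight 1/672
  (X=0, Y=2, Z=1, W=0, U=0) weight 1/224
  (X=0, Y=2, Z=1, W=1, U=0) weight 1/224
  (X=0, Y=3, Z=0, W=0, U=1) weight 1/2016
  … 27 more
Group by Y:
  weight(Y=0) = 73/756
  weight(Y=1) = 5/672
  weight(Y=2) = 73/1008
  weight(Y=3) = 5/1008
Total weight = 73/756 + 5/672 + 73/1008 + 5/1008 = 1097/6048
P(Y=0 | obs) = 73/756 / 1097/6048 = 584/1097
P(Y=1 | obs) = 5/672 / 1097/6048 = 45/1097
P(Y=2 | obs) = 73/1008 / 1097/6048 = 438/1097
P(Y=3 | obs) = 5/1008 / 1097/6048 = 30/1097

P(Y = 0 | obs) = 584/1097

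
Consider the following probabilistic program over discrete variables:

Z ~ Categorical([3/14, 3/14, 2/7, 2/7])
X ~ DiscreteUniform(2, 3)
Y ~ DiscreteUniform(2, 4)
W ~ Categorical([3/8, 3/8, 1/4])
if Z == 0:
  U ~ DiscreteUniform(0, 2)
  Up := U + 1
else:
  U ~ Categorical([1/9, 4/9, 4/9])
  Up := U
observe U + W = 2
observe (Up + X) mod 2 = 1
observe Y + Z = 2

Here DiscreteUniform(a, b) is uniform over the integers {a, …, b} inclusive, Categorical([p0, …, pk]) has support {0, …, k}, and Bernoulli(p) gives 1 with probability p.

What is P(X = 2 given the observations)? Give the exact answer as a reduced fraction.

Enumerate traces; 3 have nonzero weight after conditioning:
  (Z=0, X=2, Y=2, W=0, U=2) weight 1/224
  (Z=0, X=2, Y=2, W=2, U=0) weight 1/336
  (Z=0, X=3, Y=2, W=1, U=1) weight 1/224
Group by X:
  weight(X=2) = 5/672
  weight(X=3) = 1/224
Total weight = 5/672 + 1/224 = 1/84
P(X=2 | obs) = 5/672 / 1/84 = 5/8
P(X=3 | obs) = 1/224 / 1/84 = 3/8

P(X = 2 | obs) = 5/8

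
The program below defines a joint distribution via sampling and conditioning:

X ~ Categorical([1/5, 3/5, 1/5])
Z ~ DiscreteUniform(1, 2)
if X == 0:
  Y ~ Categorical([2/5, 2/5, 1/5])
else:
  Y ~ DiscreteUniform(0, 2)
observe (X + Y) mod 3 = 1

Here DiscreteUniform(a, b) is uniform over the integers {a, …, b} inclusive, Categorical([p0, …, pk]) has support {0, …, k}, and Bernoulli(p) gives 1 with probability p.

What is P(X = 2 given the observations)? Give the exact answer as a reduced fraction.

P(X = 2 | obs) = 5/26

Enumerate traces; 6 have nonzero weight after conditioning:
  (X=0, Z=1, Y=1) weight 1/25
  (X=0, Z=2, Y=1) weight 1/25
  (X=1, Z=1, Y=0) weight 1/10
  (X=1, Z=2, Y=0) weight 1/10
  (X=2, Z=1, Y=2) weight 1/30
  (X=2, Z=2, Y=2) weight 1/30
Group by X:
  weight(X=0) = 2/25
  weight(X=1) = 1/5
  weight(X=2) = 1/15
Total weight = 2/25 + 1/5 + 1/15 = 26/75
P(X=0 | obs) = 2/25 / 26/75 = 3/13
P(X=1 | obs) = 1/5 / 26/75 = 15/26
P(X=2 | obs) = 1/15 / 26/75 = 5/26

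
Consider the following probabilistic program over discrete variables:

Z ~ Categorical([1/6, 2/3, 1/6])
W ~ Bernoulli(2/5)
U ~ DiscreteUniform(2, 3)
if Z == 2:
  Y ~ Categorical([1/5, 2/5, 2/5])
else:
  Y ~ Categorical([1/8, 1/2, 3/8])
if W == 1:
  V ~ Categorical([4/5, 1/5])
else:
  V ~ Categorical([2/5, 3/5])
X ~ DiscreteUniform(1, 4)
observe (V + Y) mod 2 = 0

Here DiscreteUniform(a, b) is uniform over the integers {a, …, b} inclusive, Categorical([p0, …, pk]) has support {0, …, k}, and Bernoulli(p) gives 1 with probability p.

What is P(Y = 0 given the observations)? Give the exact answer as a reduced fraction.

P(Y = 0 | obs) = 77/502

Enumerate traces; 144 have nonzero weight after conditioning:
  (Z=0, W=0, U=2, Y=0, V=0, X=1) weight 1/1600
  (Z=0, W=0, U=2, Y=0, V=0, X=2) weight 1/1600
  (Z=0, W=0, U=2, Y=0, V=0, X=3) weight 1/1600
  (Z=0, W=0, U=2, Y=0, V=0, X=4) weight 1/1600
  (Z=0, W=0, U=2, Y=1, V=1, X=1) weight 3/800
  (Z=0, W=0, U=2, Y=1, V=1, X=2) weight 3/800
  (Z=0, W=0, U=2, Y=1, V=1, X=3) weight 3/800
  (Z=0, W=0, U=2, Y=1, V=1, X=4) weight 3/800
  (Z=0, W=0, U=2, Y=2, V=0, X=1) weight 3/1600
  … 135 more
Group by Y:
  weight(Y=0) = 77/1000
  weight(Y=1) = 319/1500
  weight(Y=2) = 637/3000
Total weight = 77/1000 + 319/1500 + 637/3000 = 251/500
P(Y=0 | obs) = 77/1000 / 251/500 = 77/502
P(Y=1 | obs) = 319/1500 / 251/500 = 319/753
P(Y=2 | obs) = 637/3000 / 251/500 = 637/1506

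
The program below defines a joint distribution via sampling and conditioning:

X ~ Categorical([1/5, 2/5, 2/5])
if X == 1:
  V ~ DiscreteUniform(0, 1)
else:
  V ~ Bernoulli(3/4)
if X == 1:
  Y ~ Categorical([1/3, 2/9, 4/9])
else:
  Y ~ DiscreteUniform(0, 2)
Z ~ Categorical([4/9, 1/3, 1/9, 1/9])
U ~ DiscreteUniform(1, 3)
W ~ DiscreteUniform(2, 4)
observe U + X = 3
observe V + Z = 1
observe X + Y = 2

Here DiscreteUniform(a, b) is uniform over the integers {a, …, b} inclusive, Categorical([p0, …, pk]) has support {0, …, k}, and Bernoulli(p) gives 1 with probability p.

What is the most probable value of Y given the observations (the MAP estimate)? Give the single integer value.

argmax_v P(Y = v | obs) = 0

Enumerate traces; 18 have nonzero weight after conditioning:
  (X=0, V=0, Y=2, Z=1, U=3, W=2) weight 1/1620
  (X=0, V=0, Y=2, Z=1, U=3, W=3) weight 1/1620
  (X=0, V=0, Y=2, Z=1, U=3, W=4) weight 1/1620
  (X=0, V=1, Y=2, Z=0, U=3, W=2) weight 1/405
  (X=0, V=1, Y=2, Z=0, U=3, W=3) weight 1/405
  (X=0, V=1, Y=2, Z=0, U=3, W=4) weight 1/405
  (X=1, V=0, Y=1, Z=1, U=2, W=2) weight 2/1215
  (X=1, V=0, Y=1, Z=1, U=2, W=3) weight 2/1215
  (X=2, V=0, Y=0, Z=1, U=1, W=2) weight 1/810
  … 9 more
Group by Y:
  weight(Y=0) = 1/54
  weight(Y=1) = 14/1215
  weight(Y=2) = 1/108
Total weight = 1/54 + 14/1215 + 1/108 = 191/4860
P(Y=0 | obs) = 1/54 / 191/4860 = 90/191
P(Y=1 | obs) = 14/1215 / 191/4860 = 56/191
P(Y=2 | obs) = 1/108 / 191/4860 = 45/191
argmax = 0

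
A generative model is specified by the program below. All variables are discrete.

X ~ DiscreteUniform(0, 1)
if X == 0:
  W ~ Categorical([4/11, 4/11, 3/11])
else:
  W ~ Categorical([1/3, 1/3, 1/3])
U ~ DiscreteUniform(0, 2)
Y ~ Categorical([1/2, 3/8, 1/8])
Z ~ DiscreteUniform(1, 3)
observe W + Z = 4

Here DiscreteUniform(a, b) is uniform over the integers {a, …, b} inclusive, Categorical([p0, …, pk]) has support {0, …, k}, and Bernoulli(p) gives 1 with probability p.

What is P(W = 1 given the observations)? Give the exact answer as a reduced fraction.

Enumerate traces; 36 have nonzero weight after conditioning:
  (X=0, W=1, U=0, Y=0, Z=3) weight 1/99
  (X=0, W=1, U=0, Y=1, Z=3) weight 1/132
  (X=0, W=1, U=0, Y=2, Z=3) weight 1/396
  (X=0, W=1, U=1, Y=0, Z=3) weight 1/99
  (X=0, W=1, U=1, Y=1, Z=3) weight 1/132
  (X=0, W=1, U=1, Y=2, Z=3) weight 1/396
  (X=0, W=1, U=2, Y=0, Z=3) weight 1/99
  (X=0, W=1, U=2, Y=1, Z=3) weight 1/132
  (X=0, W=2, U=0, Y=0, Z=2) weight 1/132
  … 27 more
Group by W:
  weight(W=1) = 23/198
  weight(W=2) = 10/99
Total weight = 23/198 + 10/99 = 43/198
P(W=1 | obs) = 23/198 / 43/198 = 23/43
P(W=2 | obs) = 10/99 / 43/198 = 20/43

P(W = 1 | obs) = 23/43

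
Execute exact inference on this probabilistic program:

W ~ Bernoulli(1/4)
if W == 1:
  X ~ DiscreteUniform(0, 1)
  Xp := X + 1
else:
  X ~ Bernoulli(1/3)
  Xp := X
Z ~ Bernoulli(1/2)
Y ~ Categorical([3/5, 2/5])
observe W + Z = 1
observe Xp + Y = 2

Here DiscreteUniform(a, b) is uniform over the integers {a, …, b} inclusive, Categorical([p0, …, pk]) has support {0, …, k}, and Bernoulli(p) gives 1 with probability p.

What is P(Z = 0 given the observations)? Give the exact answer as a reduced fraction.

P(Z = 0 | obs) = 5/9

Enumerate traces; 3 have nonzero weight after conditioning:
  (W=0, X=1, Z=1, Y=1) weight 1/20
  (W=1, X=0, Z=0, Y=1) weight 1/40
  (W=1, X=1, Z=0, Y=0) weight 3/80
Group by Z:
  weight(Z=0) = 1/16
  weight(Z=1) = 1/20
Total weight = 1/16 + 1/20 = 9/80
P(Z=0 | obs) = 1/16 / 9/80 = 5/9
P(Z=1 | obs) = 1/20 / 9/80 = 4/9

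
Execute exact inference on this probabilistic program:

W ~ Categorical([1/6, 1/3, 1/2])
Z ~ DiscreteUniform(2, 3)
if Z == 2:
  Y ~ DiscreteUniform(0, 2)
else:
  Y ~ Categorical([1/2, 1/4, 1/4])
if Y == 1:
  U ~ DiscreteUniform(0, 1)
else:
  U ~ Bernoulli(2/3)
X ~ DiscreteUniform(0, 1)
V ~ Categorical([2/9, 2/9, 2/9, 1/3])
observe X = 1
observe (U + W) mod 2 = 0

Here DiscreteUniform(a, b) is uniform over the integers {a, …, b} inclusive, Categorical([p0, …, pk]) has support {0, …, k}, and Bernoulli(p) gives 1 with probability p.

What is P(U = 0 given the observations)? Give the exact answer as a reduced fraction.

P(U = 0 | obs) = 110/199

Enumerate traces; 72 have nonzero weight after conditioning:
  (W=0, Z=2, Y=0, U=0, X=1, V=0) weight 1/972
  (W=0, Z=2, Y=0, U=0, X=1, V=1) weight 1/972
  (W=0, Z=2, Y=0, U=0, X=1, V=2) weight 1/972
  (W=0, Z=2, Y=0, U=0, X=1, V=3) weight 1/648
  (W=0, Z=2, Y=1, U=0, X=1, V=0) weight 1/648
  (W=0, Z=2, Y=1, U=0, X=1, V=1) weight 1/648
  (W=0, Z=2, Y=1, U=0, X=1, V=2) weight 1/648
  (W=0, Z=2, Y=1, U=0, X=1, V=3) weight 1/432
  (W=1, Z=2, Y=0, U=1, X=1, V=0) weight 1/243
  … 63 more
Group by U:
  weight(U=0) = 55/432
  weight(U=1) = 89/864
Total weight = 55/432 + 89/864 = 199/864
P(U=0 | obs) = 55/432 / 199/864 = 110/199
P(U=1 | obs) = 89/864 / 199/864 = 89/199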